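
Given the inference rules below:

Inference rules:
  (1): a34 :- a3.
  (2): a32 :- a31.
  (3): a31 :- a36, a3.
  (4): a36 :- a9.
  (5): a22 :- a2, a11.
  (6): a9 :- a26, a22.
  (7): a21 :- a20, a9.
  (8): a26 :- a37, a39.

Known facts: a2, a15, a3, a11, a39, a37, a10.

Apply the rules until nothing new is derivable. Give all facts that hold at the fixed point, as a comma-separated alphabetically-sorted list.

a10, a11, a15, a2, a22, a26, a3, a31, a32, a34, a36, a37, a39, a9

[1] (1) [a34 :- a3.]; (5) [a22 :- a2, a11.]; (8) [a26 :- a37, a39.]. ⇒ new: a34, a22, a26.
[2] (6) [a9 :- a26, a22.]. ⇒ new: a9.
[3] (4) [a36 :- a9.]. ⇒ new: a36.
[4] (3) [a31 :- a36, a3.]. ⇒ new: a31.
[5] (2) [a32 :- a31.]. ⇒ new: a32.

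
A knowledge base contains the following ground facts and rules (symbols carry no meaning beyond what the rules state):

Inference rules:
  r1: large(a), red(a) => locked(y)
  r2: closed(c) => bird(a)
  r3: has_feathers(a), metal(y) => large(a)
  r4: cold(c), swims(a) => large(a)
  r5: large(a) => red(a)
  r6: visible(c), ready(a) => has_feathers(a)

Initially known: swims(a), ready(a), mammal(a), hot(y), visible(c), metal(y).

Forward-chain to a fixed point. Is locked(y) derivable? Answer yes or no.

yes

Round 1 fires r6, giving has_feathers(a).
Round 2 fires r3, giving large(a).
Round 3 fires r5, giving red(a).
Round 4 fires r1, giving locked(y).
locked(y) appears in round 4, so it is derivable.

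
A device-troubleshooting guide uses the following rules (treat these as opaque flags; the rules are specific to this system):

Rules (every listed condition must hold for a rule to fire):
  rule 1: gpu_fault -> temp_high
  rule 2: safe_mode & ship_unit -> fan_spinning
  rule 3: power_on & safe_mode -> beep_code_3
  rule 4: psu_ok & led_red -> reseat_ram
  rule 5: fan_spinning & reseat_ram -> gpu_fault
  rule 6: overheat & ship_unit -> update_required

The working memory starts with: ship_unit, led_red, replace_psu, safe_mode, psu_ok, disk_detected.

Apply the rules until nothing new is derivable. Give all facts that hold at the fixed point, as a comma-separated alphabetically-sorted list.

Round 1: rule 2 [safe_mode & ship_unit -> fan_spinning]; rule 4 [psu_ok & led_red -> reseat_ram]. New: fan_spinning, reseat_ram.
Round 2: rule 5 [fan_spinning & reseat_ram -> gpu_fault]. New: gpu_fault.
Round 3: rule 1 [gpu_fault -> temp_high]. New: temp_high.

disk_detected, fan_spinning, gpu_fault, led_red, psu_ok, replace_psu, reseat_ram, safe_mode, ship_unit, temp_high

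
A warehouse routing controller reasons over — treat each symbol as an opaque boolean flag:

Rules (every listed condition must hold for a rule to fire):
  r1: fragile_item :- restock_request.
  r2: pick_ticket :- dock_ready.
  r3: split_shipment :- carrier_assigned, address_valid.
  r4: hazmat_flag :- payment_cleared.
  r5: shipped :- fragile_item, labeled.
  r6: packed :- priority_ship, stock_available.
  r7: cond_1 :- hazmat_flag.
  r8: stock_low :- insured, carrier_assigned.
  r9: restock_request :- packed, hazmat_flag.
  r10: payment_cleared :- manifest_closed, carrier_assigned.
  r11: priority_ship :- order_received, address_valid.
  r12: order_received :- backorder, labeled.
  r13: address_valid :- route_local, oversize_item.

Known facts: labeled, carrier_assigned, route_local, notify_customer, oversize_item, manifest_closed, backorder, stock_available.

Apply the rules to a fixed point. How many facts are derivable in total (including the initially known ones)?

Round 1 fires r10, r12, r13, giving payment_cleared, order_received, address_valid.
Round 2 fires r3, r4, r11, giving split_shipment, hazmat_flag, priority_ship.
Round 3 fires r6, r7, giving packed, cond_1.
Round 4 fires r9, giving restock_request.
Round 5 fires r1, giving fragile_item.
Round 6 fires r5, giving shipped.
Closure: {address_valid, backorder, carrier_assigned, cond_1, fragile_item, hazmat_flag, labeled, manifest_closed, notify_customer, order_received, oversize_item, packed, payment_cleared, priority_ship, restock_request, route_local, shipped, split_shipment, stock_available} — 19 facts.

19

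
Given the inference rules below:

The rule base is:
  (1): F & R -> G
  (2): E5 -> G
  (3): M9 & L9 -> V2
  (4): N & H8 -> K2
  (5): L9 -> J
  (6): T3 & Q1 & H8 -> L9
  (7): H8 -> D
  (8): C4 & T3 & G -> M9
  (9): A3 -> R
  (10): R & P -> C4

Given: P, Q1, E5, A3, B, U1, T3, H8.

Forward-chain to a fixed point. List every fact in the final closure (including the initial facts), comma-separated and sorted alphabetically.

A3, B, C4, D, E5, G, H8, J, L9, M9, P, Q1, R, T3, U1, V2

Round 1: (2) [E5 -> G]; (6) [T3 & Q1 & H8 -> L9]; (7) [H8 -> D]; (9) [A3 -> R]. Adds G, L9, D, R.
Round 2: (5) [L9 -> J]; (10) [R & P -> C4]. Adds J, C4.
Round 3: (8) [C4 & T3 & G -> M9]. Adds M9.
Round 4: (3) [M9 & L9 -> V2]. Adds V2.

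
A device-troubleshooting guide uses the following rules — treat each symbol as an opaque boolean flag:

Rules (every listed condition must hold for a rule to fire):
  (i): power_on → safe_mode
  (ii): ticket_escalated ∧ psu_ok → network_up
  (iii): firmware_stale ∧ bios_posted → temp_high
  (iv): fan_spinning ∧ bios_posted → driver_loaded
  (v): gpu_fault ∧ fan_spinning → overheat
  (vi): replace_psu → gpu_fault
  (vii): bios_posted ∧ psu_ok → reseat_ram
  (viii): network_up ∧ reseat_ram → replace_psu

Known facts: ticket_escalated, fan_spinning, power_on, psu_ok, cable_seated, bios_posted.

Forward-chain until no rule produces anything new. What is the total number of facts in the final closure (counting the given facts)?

Round 1: (i) [power_on → safe_mode]; (ii) [ticket_escalated ∧ psu_ok → network_up]; (iv) [fan_spinning ∧ bios_posted → driver_loaded]; (vii) [bios_posted ∧ psu_ok → reseat_ram]. New: safe_mode, network_up, driver_loaded, reseat_ram.
Round 2: (viii) [network_up ∧ reseat_ram → replace_psu]. New: replace_psu.
Round 3: (vi) [replace_psu → gpu_fault]. New: gpu_fault.
Round 4: (v) [gpu_fault ∧ fan_spinning → overheat]. New: overheat.
Closure: {bios_posted, cable_seated, driver_loaded, fan_spinning, gpu_fault, network_up, overheat, power_on, psu_ok, replace_psu, reseat_ram, safe_mode, ticket_escalated} — 13 facts.

13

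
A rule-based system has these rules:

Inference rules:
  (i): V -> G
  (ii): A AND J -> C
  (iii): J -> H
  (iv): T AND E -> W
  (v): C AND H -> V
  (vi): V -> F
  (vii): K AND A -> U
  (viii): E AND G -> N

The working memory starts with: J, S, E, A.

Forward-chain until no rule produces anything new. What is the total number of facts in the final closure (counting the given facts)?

10

Round 1: (ii) [A AND J -> C]; (iii) [J -> H]. Adds C, H.
Round 2: (v) [C AND H -> V]. Adds V.
Round 3: (i) [V -> G]; (vi) [V -> F]. Adds G, F.
Round 4: (viii) [E AND G -> N]. Adds N.
Closure: {A, C, E, F, G, H, J, N, S, V} — 10 facts.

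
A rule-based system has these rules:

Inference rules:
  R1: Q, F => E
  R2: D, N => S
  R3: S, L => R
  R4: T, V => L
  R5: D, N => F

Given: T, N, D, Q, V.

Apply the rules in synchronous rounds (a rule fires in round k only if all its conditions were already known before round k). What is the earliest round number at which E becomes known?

2

Round 1 — R2, R4, R5, derive S, L, F.
Round 2 — R1, R3, derive E, R.
E first appears in round 2.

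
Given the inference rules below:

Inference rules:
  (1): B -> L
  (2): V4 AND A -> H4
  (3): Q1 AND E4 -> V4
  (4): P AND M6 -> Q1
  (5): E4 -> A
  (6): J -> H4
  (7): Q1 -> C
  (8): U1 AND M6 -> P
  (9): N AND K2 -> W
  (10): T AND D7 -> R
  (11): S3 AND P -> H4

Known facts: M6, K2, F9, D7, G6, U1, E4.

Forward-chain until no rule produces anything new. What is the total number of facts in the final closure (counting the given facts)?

Round 1: (5) [E4 -> A]; (8) [U1 AND M6 -> P]. Adds A, P.
Round 2: (4) [P AND M6 -> Q1]. Adds Q1.
Round 3: (3) [Q1 AND E4 -> V4]; (7) [Q1 -> C]. Adds V4, C.
Round 4: (2) [V4 AND A -> H4]. Adds H4.
Closure: {A, C, D7, E4, F9, G6, H4, K2, M6, P, Q1, U1, V4} — 13 facts.

13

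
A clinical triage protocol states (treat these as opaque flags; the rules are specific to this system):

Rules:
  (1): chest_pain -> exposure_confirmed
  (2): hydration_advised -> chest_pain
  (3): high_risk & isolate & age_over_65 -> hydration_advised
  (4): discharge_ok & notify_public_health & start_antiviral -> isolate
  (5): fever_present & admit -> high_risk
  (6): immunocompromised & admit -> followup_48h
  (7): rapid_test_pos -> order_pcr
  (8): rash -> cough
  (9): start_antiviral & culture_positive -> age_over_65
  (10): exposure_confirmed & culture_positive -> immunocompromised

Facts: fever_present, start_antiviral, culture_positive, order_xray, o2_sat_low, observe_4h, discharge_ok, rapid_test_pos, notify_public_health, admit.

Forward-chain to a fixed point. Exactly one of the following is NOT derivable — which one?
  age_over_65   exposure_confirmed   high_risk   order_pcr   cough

[1] (4) [discharge_ok & notify_public_health & start_antiviral -> isolate]; (5) [fever_present & admit -> high_risk]; (7) [rapid_test_pos -> order_pcr]; (9) [start_antiviral & culture_positive -> age_over_65]. ⇒ new: isolate, high_risk, order_pcr, age_over_65.
[2] (3) [high_risk & isolate & age_over_65 -> hydration_advised]. ⇒ new: hydration_advised.
[3] (2) [hydration_advised -> chest_pain]. ⇒ new: chest_pain.
[4] (1) [chest_pain -> exposure_confirmed]. ⇒ new: exposure_confirmed.
[5] (10) [exposure_confirmed & culture_positive -> immunocompromised]. ⇒ new: immunocompromised.
[6] (6) [immunocompromised & admit -> followup_48h]. ⇒ new: followup_48h.
Derived: order_pcr (round 1), exposure_confirmed (round 4), high_risk (round 1), age_over_65 (round 1). cough never appears in any round.

cough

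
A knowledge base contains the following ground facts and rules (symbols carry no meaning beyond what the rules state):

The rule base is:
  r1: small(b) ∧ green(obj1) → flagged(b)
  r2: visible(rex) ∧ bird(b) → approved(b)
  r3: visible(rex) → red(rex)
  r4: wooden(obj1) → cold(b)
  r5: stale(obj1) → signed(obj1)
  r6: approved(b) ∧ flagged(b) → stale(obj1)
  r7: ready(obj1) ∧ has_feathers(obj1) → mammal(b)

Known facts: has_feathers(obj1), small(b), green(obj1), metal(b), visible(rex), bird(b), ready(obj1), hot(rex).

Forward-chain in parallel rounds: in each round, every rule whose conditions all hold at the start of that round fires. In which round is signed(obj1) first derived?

Round 1: r1 [small(b) ∧ green(obj1) → flagged(b)]; r2 [visible(rex) ∧ bird(b) → approved(b)]; r3 [visible(rex) → red(rex)]; r7 [ready(obj1) ∧ has_feathers(obj1) → mammal(b)]. Adds flagged(b), approved(b), red(rex), mammal(b).
Round 2: r6 [approved(b) ∧ flagged(b) → stale(obj1)]. Adds stale(obj1).
Round 3: r5 [stale(obj1) → signed(obj1)]. Adds signed(obj1).
signed(obj1) first appears in round 3.

3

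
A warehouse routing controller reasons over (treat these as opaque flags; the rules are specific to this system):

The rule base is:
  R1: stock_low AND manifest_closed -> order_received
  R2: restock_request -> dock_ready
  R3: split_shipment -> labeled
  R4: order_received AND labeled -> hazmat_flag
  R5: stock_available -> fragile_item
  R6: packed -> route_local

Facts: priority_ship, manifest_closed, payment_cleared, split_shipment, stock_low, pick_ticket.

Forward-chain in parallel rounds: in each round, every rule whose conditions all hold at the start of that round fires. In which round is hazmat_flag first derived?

2

Round 1 fires R1, R3, giving order_received, labeled.
Round 2 fires R4, giving hazmat_flag.
hazmat_flag first appears in round 2.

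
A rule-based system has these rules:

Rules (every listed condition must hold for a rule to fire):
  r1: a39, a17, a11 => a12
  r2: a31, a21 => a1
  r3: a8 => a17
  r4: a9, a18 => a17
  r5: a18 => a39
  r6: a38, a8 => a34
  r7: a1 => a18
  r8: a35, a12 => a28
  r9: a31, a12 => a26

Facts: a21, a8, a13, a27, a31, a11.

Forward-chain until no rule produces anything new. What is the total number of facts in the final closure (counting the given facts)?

Round 1 — r2, r3, derive a1, a17.
Round 2 — r7, derive a18.
Round 3 — r5, derive a39.
Round 4 — r1, derive a12.
Round 5 — r9, derive a26.
Closure: {a1, a11, a12, a13, a17, a18, a21, a26, a27, a31, a39, a8} — 12 facts.

12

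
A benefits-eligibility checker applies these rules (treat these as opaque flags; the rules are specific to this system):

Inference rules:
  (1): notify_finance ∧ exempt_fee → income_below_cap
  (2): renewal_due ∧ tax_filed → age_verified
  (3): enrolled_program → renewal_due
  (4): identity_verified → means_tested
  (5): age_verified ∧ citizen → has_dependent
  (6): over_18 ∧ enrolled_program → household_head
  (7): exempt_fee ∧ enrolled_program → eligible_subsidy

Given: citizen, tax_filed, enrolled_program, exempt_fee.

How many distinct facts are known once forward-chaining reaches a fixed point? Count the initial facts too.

8

Round 1 — (3), (7), derive renewal_due, eligible_subsidy.
Round 2 — (2), derive age_verified.
Round 3 — (5), derive has_dependent.
Closure: {age_verified, citizen, eligible_subsidy, enrolled_program, exempt_fee, has_dependent, renewal_due, tax_filed} — 8 facts.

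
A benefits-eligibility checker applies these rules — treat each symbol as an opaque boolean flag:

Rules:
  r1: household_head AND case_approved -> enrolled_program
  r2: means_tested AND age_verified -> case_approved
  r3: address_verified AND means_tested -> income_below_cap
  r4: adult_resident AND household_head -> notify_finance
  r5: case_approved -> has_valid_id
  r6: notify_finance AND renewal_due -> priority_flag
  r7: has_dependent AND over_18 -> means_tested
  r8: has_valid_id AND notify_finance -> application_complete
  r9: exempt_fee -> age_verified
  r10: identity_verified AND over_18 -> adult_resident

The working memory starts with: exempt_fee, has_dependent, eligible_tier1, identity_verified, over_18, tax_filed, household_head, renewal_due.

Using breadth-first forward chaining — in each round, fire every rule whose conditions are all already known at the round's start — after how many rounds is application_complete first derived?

4

Round 1 — r7, r9, r10, derive means_tested, age_verified, adult_resident.
Round 2 — r2, r4, derive case_approved, notify_finance.
Round 3 — r1, r5, r6, derive enrolled_program, has_valid_id, priority_flag.
Round 4 — r8, derive application_complete.
application_complete first appears in round 4.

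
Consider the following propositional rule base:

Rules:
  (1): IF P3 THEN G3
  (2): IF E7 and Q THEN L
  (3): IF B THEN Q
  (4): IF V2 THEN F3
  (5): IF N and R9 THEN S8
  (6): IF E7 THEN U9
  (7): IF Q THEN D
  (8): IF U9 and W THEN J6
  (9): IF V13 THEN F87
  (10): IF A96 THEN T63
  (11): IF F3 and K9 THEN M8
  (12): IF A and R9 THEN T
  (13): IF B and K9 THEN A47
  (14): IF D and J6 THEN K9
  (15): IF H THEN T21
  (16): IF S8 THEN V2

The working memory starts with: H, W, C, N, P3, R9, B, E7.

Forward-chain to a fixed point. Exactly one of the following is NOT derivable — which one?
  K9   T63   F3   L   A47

T63

Round 1: (1) [IF P3 THEN G3]; (3) [IF B THEN Q]; (5) [IF N and R9 THEN S8]; (6) [IF E7 THEN U9]; (15) [IF H THEN T21]. Adds G3, Q, S8, U9, T21.
Round 2: (2) [IF E7 and Q THEN L]; (7) [IF Q THEN D]; (8) [IF U9 and W THEN J6]; (16) [IF S8 THEN V2]. Adds L, D, J6, V2.
Round 3: (4) [IF V2 THEN F3]; (14) [IF D and J6 THEN K9]. Adds F3, K9.
Round 4: (11) [IF F3 and K9 THEN M8]; (13) [IF B and K9 THEN A47]. Adds M8, A47.
Derived: F3 (round 3), K9 (round 3), L (round 2), A47 (round 4). T63 never appears in any round.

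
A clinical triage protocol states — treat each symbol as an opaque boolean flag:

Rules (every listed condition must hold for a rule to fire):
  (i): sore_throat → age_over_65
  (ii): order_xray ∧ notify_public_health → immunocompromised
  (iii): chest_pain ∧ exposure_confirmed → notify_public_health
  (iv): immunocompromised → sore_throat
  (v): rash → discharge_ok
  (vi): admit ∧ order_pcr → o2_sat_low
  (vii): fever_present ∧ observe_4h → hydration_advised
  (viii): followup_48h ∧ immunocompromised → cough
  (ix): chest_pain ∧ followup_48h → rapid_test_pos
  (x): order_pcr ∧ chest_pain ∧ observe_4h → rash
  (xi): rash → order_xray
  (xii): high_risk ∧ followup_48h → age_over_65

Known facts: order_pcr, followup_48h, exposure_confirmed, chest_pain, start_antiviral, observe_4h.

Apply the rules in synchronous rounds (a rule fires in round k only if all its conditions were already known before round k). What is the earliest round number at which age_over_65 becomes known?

5

Round 1: (iii) [chest_pain ∧ exposure_confirmed → notify_public_health]; (ix) [chest_pain ∧ followup_48h → rapid_test_pos]; (x) [order_pcr ∧ chest_pain ∧ observe_4h → rash]. Adds notify_public_health, rapid_test_pos, rash.
Round 2: (v) [rash → discharge_ok]; (xi) [rash → order_xray]. Adds discharge_ok, order_xray.
Round 3: (ii) [order_xray ∧ notify_public_health → immunocompromised]. Adds immunocompromised.
Round 4: (iv) [immunocompromised → sore_throat]; (viii) [followup_48h ∧ immunocompromised → cough]. Adds sore_throat, cough.
Round 5: (i) [sore_throat → age_over_65]. Adds age_over_65.
age_over_65 first appears in round 5.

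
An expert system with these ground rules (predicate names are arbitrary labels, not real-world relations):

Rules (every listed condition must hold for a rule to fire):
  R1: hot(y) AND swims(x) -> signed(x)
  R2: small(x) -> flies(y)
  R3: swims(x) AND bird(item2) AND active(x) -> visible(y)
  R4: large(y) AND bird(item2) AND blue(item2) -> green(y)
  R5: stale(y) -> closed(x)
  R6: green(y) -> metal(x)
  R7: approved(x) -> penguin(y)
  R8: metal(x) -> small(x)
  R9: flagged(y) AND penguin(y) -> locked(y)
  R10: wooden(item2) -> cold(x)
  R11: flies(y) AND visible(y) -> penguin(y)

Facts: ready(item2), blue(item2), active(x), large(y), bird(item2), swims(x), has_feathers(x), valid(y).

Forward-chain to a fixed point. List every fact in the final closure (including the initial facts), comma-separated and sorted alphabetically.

Round 1 — R3, R4, derive visible(y), green(y).
Round 2 — R6, derive metal(x).
Round 3 — R8, derive small(x).
Round 4 — R2, derive flies(y).
Round 5 — R11, derive penguin(y).

active(x), bird(item2), blue(item2), flies(y), green(y), has_feathers(x), large(y), metal(x), penguin(y), ready(item2), small(x), swims(x), valid(y), visible(y)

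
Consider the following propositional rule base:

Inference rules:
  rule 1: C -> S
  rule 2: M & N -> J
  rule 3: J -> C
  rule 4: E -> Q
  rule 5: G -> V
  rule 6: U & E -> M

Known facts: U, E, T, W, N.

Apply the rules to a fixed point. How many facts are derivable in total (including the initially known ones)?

10

[1] rule 4 [E -> Q]; rule 6 [U & E -> M]. ⇒ new: Q, M.
[2] rule 2 [M & N -> J]. ⇒ new: J.
[3] rule 3 [J -> C]. ⇒ new: C.
[4] rule 1 [C -> S]. ⇒ new: S.
Closure: {C, E, J, M, N, Q, S, T, U, W} — 10 facts.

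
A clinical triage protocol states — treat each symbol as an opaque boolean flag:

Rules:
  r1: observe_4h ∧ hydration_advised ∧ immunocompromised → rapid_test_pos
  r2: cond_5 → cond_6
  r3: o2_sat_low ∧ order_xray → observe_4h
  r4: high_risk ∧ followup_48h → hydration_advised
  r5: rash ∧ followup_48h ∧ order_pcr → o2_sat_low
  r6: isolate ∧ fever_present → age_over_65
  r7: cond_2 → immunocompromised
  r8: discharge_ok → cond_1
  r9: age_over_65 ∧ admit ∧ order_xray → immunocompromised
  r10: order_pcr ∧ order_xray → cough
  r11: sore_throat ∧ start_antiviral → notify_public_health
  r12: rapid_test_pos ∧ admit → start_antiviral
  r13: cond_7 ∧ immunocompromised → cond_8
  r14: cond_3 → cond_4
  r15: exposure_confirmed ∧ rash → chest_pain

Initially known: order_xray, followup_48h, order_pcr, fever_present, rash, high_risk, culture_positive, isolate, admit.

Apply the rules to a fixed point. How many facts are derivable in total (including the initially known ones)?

17

Round 1 — r4, r5, r6, r10, derive hydration_advised, o2_sat_low, age_over_65, cough.
Round 2 — r3, r9, derive observe_4h, immunocompromised.
Round 3 — r1, derive rapid_test_pos.
Round 4 — r12, derive start_antiviral.
Closure: {admit, age_over_65, cough, culture_positive, fever_present, followup_48h, high_risk, hydration_advised, immunocompromised, isolate, o2_sat_low, observe_4h, order_pcr, order_xray, rapid_test_pos, rash, start_antiviral} — 17 facts.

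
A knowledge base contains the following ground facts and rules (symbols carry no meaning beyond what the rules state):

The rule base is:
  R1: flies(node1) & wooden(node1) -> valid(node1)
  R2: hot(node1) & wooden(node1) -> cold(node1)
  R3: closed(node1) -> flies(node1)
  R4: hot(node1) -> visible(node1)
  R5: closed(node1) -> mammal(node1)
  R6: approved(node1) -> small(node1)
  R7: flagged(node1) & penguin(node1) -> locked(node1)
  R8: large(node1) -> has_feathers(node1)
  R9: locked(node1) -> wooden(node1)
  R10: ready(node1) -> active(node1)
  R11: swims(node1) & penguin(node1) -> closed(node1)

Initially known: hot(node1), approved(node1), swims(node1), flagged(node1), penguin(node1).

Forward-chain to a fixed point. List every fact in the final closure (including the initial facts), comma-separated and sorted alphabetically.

approved(node1), closed(node1), cold(node1), flagged(node1), flies(node1), hot(node1), locked(node1), mammal(node1), penguin(node1), small(node1), swims(node1), valid(node1), visible(node1), wooden(node1)

Round 1: R4 [hot(node1) -> visible(node1)]; R6 [approved(node1) -> small(node1)]; R7 [flagged(node1) & penguin(node1) -> locked(node1)]; R11 [swims(node1) & penguin(node1) -> closed(node1)]. Adds visible(node1), small(node1), locked(node1), closed(node1).
Round 2: R3 [closed(node1) -> flies(node1)]; R5 [closed(node1) -> mammal(node1)]; R9 [locked(node1) -> wooden(node1)]. Adds flies(node1), mammal(node1), wooden(node1).
Round 3: R1 [flies(node1) & wooden(node1) -> valid(node1)]; R2 [hot(node1) & wooden(node1) -> cold(node1)]. Adds valid(node1), cold(node1).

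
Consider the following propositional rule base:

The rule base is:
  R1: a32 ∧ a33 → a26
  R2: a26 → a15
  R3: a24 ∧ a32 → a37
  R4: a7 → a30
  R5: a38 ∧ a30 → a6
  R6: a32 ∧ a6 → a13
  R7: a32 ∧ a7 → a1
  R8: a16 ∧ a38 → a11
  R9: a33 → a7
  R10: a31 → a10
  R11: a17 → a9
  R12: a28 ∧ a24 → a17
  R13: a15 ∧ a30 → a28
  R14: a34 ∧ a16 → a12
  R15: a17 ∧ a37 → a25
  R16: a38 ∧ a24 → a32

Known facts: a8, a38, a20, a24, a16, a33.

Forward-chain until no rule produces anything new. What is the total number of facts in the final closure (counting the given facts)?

20

Round 1 — R8, R9, R16, derive a11, a7, a32.
Round 2 — R1, R3, R4, R7, derive a26, a37, a30, a1.
Round 3 — R2, R5, derive a15, a6.
Round 4 — R6, R13, derive a13, a28.
Round 5 — R12, derive a17.
Round 6 — R11, R15, derive a9, a25.
Closure: {a1, a11, a13, a15, a16, a17, a20, a24, a25, a26, a28, a30, a32, a33, a37, a38, a6, a7, a8, a9} — 20 facts.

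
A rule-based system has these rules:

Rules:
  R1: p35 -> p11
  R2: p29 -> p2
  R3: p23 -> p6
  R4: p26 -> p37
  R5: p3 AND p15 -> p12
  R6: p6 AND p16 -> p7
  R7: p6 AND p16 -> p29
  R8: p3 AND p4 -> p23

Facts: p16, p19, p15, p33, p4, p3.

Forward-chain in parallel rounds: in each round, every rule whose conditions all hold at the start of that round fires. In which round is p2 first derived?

Round 1: R5 [p3 AND p15 -> p12]; R8 [p3 AND p4 -> p23]. New: p12, p23.
Round 2: R3 [p23 -> p6]. New: p6.
Round 3: R6 [p6 AND p16 -> p7]; R7 [p6 AND p16 -> p29]. New: p7, p29.
Round 4: R2 [p29 -> p2]. New: p2.
p2 first appears in round 4.

4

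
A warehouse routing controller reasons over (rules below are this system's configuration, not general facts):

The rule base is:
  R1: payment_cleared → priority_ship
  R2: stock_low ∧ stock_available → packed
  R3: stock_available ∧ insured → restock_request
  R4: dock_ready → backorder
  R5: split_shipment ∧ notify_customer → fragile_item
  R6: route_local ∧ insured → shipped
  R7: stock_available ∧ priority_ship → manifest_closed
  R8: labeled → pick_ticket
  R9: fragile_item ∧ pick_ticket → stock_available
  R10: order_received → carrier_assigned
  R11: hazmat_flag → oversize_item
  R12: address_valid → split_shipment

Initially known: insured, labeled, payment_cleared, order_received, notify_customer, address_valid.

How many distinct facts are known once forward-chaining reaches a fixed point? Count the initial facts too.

Round 1: R1 [payment_cleared → priority_ship]; R8 [labeled → pick_ticket]; R10 [order_received → carrier_assigned]; R12 [address_valid → split_shipment]. New: priority_ship, pick_ticket, carrier_assigned, split_shipment.
Round 2: R5 [split_shipment ∧ notify_customer → fragile_item]. New: fragile_item.
Round 3: R9 [fragile_item ∧ pick_ticket → stock_available]. New: stock_available.
Round 4: R3 [stock_available ∧ insured → restock_request]; R7 [stock_available ∧ priority_ship → manifest_closed]. New: restock_request, manifest_closed.
Closure: {address_valid, carrier_assigned, fragile_item, insured, labeled, manifest_closed, notify_customer, order_received, payment_cleared, pick_ticket, priority_ship, restock_request, split_shipment, stock_available} — 14 facts.

14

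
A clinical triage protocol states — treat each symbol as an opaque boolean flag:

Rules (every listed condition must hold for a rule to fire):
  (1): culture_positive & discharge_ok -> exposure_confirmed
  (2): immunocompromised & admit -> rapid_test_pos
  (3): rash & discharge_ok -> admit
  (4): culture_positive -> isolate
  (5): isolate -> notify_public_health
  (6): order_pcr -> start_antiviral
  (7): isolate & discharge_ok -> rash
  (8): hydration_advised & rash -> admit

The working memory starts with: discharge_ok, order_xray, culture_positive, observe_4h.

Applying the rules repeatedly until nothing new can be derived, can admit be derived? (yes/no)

Round 1: (1) [culture_positive & discharge_ok -> exposure_confirmed]; (4) [culture_positive -> isolate]. Adds exposure_confirmed, isolate.
Round 2: (5) [isolate -> notify_public_health]; (7) [isolate & discharge_ok -> rash]. Adds notify_public_health, rash.
Round 3: (3) [rash & discharge_ok -> admit]. Adds admit.
admit appears in round 3, so it is derivable.

yes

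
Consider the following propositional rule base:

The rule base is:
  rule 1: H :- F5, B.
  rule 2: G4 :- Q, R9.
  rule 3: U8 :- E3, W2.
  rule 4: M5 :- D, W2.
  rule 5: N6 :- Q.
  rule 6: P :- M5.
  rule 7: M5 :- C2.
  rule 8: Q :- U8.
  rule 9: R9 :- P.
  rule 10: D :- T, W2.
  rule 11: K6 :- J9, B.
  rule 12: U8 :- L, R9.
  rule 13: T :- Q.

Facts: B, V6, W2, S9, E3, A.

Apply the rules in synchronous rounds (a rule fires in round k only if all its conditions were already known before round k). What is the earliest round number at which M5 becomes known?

Round 1 — rule 3, derive U8.
Round 2 — rule 8, derive Q.
Round 3 — rule 5, rule 13, derive N6, T.
Round 4 — rule 10, derive D.
Round 5 — rule 4, derive M5.
M5 first appears in round 5.

5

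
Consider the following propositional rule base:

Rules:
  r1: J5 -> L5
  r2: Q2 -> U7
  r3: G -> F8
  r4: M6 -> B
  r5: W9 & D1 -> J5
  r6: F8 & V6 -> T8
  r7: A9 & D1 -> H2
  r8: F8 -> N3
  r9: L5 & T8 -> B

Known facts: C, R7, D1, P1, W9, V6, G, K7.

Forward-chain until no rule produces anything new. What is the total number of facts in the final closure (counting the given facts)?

14

Round 1: r3 [G -> F8]; r5 [W9 & D1 -> J5]. New: F8, J5.
Round 2: r1 [J5 -> L5]; r6 [F8 & V6 -> T8]; r8 [F8 -> N3]. New: L5, T8, N3.
Round 3: r9 [L5 & T8 -> B]. New: B.
Closure: {B, C, D1, F8, G, J5, K7, L5, N3, P1, R7, T8, V6, W9} — 14 facts.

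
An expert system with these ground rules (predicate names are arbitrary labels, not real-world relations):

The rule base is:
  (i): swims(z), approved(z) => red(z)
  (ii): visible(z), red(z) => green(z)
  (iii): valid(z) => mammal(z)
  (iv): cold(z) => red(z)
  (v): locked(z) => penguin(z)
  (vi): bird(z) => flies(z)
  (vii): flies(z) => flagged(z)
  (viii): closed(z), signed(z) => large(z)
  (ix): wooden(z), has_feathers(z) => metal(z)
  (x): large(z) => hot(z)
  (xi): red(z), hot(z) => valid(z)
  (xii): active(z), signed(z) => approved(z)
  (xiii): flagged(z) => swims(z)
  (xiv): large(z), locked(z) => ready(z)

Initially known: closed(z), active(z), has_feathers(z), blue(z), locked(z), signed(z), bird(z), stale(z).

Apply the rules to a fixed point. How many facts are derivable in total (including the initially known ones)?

19

Round 1 — (v), (vi), (viii), (xii), derive penguin(z), flies(z), large(z), approved(z).
Round 2 — (vii), (x), (xiv), derive flagged(z), hot(z), ready(z).
Round 3 — (xiii), derive swims(z).
Round 4 — (i), derive red(z).
Round 5 — (xi), derive valid(z).
Round 6 — (iii), derive mammal(z).
Closure: {active(z), approved(z), bird(z), blue(z), closed(z), flagged(z), flies(z), has_feathers(z), hot(z), large(z), locked(z), mammal(z), penguin(z), ready(z), red(z), signed(z), stale(z), swims(z), valid(z)} — 19 facts.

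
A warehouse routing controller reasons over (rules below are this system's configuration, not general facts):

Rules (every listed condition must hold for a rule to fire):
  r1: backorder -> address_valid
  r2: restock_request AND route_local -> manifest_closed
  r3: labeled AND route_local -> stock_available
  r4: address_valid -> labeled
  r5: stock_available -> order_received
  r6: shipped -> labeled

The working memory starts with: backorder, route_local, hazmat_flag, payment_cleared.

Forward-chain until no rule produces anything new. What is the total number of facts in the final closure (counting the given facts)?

8

[1] r1 [backorder -> address_valid]. ⇒ new: address_valid.
[2] r4 [address_valid -> labeled]. ⇒ new: labeled.
[3] r3 [labeled AND route_local -> stock_available]. ⇒ new: stock_available.
[4] r5 [stock_available -> order_received]. ⇒ new: order_received.
Closure: {address_valid, backorder, hazmat_flag, labeled, order_received, payment_cleared, route_local, stock_available} — 8 facts.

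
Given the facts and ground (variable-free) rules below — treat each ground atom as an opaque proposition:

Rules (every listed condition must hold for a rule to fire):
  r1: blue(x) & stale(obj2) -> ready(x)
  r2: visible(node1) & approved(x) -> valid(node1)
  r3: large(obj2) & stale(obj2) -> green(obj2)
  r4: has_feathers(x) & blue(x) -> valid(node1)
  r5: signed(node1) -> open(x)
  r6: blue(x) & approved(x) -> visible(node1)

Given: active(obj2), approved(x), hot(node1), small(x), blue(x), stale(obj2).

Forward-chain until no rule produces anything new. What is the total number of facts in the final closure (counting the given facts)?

Round 1: r1 [blue(x) & stale(obj2) -> ready(x)]; r6 [blue(x) & approved(x) -> visible(node1)]. Adds ready(x), visible(node1).
Round 2: r2 [visible(node1) & approved(x) -> valid(node1)]. Adds valid(node1).
Closure: {active(obj2), approved(x), blue(x), hot(node1), ready(x), small(x), stale(obj2), valid(node1), visible(node1)} — 9 facts.

9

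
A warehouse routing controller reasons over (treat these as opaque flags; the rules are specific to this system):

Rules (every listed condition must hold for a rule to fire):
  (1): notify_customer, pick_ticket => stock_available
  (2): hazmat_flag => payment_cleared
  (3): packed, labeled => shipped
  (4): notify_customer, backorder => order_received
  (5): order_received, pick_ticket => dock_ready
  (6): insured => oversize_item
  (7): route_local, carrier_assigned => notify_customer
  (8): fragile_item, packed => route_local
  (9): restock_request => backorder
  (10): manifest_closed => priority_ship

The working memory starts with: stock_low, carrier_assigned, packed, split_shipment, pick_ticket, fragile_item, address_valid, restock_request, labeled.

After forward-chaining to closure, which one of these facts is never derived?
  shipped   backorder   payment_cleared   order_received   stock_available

Round 1: (3) [packed, labeled => shipped]; (8) [fragile_item, packed => route_local]; (9) [restock_request => backorder]. Adds shipped, route_local, backorder.
Round 2: (7) [route_local, carrier_assigned => notify_customer]. Adds notify_customer.
Round 3: (1) [notify_customer, pick_ticket => stock_available]; (4) [notify_customer, backorder => order_received]. Adds stock_available, order_received.
Round 4: (5) [order_received, pick_ticket => dock_ready]. Adds dock_ready.
Derived: order_received (round 3), backorder (round 1), shipped (round 1), stock_available (round 3). payment_cleared never appears in any round.

payment_cleared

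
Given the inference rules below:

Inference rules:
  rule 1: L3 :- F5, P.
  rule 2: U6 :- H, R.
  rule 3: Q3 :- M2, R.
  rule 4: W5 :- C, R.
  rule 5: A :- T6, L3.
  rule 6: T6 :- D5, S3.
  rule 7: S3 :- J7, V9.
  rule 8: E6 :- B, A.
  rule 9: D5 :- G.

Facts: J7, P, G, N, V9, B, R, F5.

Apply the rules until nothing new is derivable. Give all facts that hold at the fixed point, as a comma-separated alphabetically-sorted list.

[1] rule 1 [L3 :- F5, P.]; rule 7 [S3 :- J7, V9.]; rule 9 [D5 :- G.]. ⇒ new: L3, S3, D5.
[2] rule 6 [T6 :- D5, S3.]. ⇒ new: T6.
[3] rule 5 [A :- T6, L3.]. ⇒ new: A.
[4] rule 8 [E6 :- B, A.]. ⇒ new: E6.

A, B, D5, E6, F5, G, J7, L3, N, P, R, S3, T6, V9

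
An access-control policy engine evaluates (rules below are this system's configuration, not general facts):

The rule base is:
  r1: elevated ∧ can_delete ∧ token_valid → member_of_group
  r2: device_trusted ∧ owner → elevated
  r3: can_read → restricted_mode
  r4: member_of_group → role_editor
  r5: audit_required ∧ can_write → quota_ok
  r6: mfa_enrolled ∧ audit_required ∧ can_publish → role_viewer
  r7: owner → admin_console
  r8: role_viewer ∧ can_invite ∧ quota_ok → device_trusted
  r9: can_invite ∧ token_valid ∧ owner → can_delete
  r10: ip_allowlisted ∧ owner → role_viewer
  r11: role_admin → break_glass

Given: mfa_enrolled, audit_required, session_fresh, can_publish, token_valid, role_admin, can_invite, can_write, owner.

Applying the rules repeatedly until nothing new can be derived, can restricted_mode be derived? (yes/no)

[1] r5 [audit_required ∧ can_write → quota_ok]; r6 [mfa_enrolled ∧ audit_required ∧ can_publish → role_viewer]; r7 [owner → admin_console]; r9 [can_invite ∧ token_valid ∧ owner → can_delete]; r11 [role_admin → break_glass]. ⇒ new: quota_ok, role_viewer, admin_console, can_delete, break_glass.
[2] r8 [role_viewer ∧ can_invite ∧ quota_ok → device_trusted]. ⇒ new: device_trusted.
[3] r2 [device_trusted ∧ owner → elevated]. ⇒ new: elevated.
[4] r1 [elevated ∧ can_delete ∧ token_valid → member_of_group]. ⇒ new: member_of_group.
[5] r4 [member_of_group → role_editor]. ⇒ new: role_editor.
Fixed point reached. restricted_mode is concluded only by r3; r3 needs can_read (never derived).

no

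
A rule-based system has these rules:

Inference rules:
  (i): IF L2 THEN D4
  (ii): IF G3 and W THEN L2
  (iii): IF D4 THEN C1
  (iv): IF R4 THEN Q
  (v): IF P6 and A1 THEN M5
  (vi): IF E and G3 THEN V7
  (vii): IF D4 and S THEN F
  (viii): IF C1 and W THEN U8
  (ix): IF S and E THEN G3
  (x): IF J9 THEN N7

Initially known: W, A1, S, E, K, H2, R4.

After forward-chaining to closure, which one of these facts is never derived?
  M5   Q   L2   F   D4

Round 1: (iv) [IF R4 THEN Q]; (ix) [IF S and E THEN G3]. Adds Q, G3.
Round 2: (ii) [IF G3 and W THEN L2]; (vi) [IF E and G3 THEN V7]. Adds L2, V7.
Round 3: (i) [IF L2 THEN D4]. Adds D4.
Round 4: (iii) [IF D4 THEN C1]; (vii) [IF D4 and S THEN F]. Adds C1, F.
Round 5: (viii) [IF C1 and W THEN U8]. Adds U8.
Derived: Q (round 1), F (round 4), L2 (round 2), D4 (round 3). M5 never appears in any round.

M5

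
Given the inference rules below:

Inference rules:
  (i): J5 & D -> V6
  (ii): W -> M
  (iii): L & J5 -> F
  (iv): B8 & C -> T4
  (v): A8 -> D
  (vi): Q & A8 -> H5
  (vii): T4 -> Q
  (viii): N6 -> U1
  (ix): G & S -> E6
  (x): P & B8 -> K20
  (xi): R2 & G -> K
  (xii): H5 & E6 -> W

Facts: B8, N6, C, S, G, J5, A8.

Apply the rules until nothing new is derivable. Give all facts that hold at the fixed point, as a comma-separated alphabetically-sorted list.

Round 1 fires (iv), (v), (viii), (ix), giving T4, D, U1, E6.
Round 2 fires (i), (vii), giving V6, Q.
Round 3 fires (vi), giving H5.
Round 4 fires (xii), giving W.
Round 5 fires (ii), giving M.

A8, B8, C, D, E6, G, H5, J5, M, N6, Q, S, T4, U1, V6, W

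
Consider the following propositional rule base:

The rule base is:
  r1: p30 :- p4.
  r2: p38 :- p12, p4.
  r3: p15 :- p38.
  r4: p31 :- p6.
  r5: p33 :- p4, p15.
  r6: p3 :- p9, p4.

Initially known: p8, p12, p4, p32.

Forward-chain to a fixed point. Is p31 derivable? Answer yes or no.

Round 1 — r1, r2, derive p30, p38.
Round 2 — r3, derive p15.
Round 3 — r5, derive p33.
Fixed point reached. p31 is concluded only by r4; r4 needs p6 (never derived).

no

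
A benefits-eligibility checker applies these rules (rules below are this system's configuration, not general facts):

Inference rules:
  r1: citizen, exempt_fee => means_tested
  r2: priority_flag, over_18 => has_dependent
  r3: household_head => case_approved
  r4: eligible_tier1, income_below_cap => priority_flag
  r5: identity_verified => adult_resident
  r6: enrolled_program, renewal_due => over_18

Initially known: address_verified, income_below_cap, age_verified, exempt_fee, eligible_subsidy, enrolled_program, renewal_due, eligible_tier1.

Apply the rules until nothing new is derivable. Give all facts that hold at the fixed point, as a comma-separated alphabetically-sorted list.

Round 1: r4 [eligible_tier1, income_below_cap => priority_flag]; r6 [enrolled_program, renewal_due => over_18]. Adds priority_flag, over_18.
Round 2: r2 [priority_flag, over_18 => has_dependent]. Adds has_dependent.

address_verified, age_verified, eligible_subsidy, eligible_tier1, enrolled_program, exempt_fee, has_dependent, income_below_cap, over_18, priority_flag, renewal_due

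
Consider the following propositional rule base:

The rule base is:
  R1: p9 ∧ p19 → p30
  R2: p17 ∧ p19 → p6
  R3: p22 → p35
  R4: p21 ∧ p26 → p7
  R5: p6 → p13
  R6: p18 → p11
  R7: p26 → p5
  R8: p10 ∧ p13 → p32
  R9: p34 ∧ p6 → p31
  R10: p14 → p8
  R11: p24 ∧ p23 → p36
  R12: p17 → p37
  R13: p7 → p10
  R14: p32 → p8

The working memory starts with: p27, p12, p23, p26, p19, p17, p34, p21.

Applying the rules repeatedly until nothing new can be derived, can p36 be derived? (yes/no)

no

Round 1: R2 [p17 ∧ p19 → p6]; R4 [p21 ∧ p26 → p7]; R7 [p26 → p5]; R12 [p17 → p37]. Adds p6, p7, p5, p37.
Round 2: R5 [p6 → p13]; R9 [p34 ∧ p6 → p31]; R13 [p7 → p10]. Adds p13, p31, p10.
Round 3: R8 [p10 ∧ p13 → p32]. Adds p32.
Round 4: R14 [p32 → p8]. Adds p8.
Fixed point reached. p36 is concluded only by R11; R11 needs p24 (never derived).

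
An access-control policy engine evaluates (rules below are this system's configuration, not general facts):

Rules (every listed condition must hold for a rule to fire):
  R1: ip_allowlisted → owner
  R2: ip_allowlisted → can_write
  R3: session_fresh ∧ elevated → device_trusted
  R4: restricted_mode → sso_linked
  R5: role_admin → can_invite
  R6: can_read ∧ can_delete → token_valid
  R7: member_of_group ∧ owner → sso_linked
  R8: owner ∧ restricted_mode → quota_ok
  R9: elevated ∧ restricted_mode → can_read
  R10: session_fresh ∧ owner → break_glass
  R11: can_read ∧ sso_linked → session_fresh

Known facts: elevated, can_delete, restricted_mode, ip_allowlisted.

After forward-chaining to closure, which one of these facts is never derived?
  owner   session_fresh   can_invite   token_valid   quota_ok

Round 1: R1 [ip_allowlisted → owner]; R2 [ip_allowlisted → can_write]; R4 [restricted_mode → sso_linked]; R9 [elevated ∧ restricted_mode → can_read]. Adds owner, can_write, sso_linked, can_read.
Round 2: R6 [can_read ∧ can_delete → token_valid]; R8 [owner ∧ restricted_mode → quota_ok]; R11 [can_read ∧ sso_linked → session_fresh]. Adds token_valid, quota_ok, session_fresh.
Round 3: R3 [session_fresh ∧ elevated → device_trusted]; R10 [session_fresh ∧ owner → break_glass]. Adds device_trusted, break_glass.
Derived: quota_ok (round 2), token_valid (round 2), session_fresh (round 2), owner (round 1). can_invite never appears in any round.

can_invite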